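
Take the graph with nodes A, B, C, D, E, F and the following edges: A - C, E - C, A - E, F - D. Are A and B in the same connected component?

No

The component containing A is {A, C, E}, and B is not in it.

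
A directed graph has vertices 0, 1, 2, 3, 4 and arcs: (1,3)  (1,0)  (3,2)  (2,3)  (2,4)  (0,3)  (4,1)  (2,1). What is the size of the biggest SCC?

5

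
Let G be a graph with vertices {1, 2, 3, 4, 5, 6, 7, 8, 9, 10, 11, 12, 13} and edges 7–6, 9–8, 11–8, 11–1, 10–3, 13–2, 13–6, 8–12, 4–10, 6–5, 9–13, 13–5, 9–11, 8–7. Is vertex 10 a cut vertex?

Yes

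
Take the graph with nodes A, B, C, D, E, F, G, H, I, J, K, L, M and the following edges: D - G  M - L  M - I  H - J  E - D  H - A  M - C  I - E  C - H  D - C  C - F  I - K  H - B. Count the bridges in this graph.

8

The edges on the cycle M-I-E-D-C-M are not bridges since each lies on that cycle.
But removing C - H disconnects C from H; removing M - L disconnects M from L; removing I - K disconnects I from K; removing H - J disconnects H from J — these are bridges.
In total 8 edges are bridges.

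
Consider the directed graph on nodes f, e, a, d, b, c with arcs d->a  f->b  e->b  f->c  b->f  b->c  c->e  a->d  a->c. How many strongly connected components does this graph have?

{b, c, e, f} are all mutually reachable — one SCC of size 4.
{a, d} are all mutually reachable — one SCC of size 2.
That gives 2 strongly connected components.

2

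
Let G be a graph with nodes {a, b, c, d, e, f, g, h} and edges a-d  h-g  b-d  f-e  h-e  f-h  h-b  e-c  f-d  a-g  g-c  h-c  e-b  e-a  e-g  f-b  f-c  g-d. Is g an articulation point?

No

Deleting g leaves 1 component (was 1) (its neighbors a, c, d, e, h remain connected to each other), so g is not a cut vertex.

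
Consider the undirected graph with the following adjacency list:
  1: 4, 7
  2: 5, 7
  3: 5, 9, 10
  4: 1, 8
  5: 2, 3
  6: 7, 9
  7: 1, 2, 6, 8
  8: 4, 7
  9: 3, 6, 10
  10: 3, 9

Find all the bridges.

The edges on the cycle 3-10-9-3 are not bridges since each lies on that cycle.
Every edge lies on some cycle, so there are no bridges.

none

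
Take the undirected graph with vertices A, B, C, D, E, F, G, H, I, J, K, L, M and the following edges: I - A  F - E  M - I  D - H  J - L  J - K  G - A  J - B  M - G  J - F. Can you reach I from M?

Yes

From M we can reach A, G, I, M, which includes I.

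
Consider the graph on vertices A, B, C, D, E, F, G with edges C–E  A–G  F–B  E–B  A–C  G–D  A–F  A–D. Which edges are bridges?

none

The edges on the cycle A-G-D-A are not bridges since each lies on that cycle.
Every edge lies on some cycle, so there are no bridges.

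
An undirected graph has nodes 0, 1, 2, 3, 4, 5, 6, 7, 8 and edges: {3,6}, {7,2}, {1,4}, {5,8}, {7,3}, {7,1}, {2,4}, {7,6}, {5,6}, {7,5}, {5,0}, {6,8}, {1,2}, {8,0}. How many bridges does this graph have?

The edges on the cycle 7-1-4-2-7 are not bridges since each lies on that cycle.
Every edge lies on some cycle, so there are no bridges.

0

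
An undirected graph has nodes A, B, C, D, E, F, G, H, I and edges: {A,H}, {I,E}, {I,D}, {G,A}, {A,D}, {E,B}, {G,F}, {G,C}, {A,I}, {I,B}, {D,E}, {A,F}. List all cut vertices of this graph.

Removing A increases the component count from 1 to 3, so A is a cut vertex.
Removing G increases the component count from 1 to 2, so G is a cut vertex.
By contrast removing E leaves 1 component; it is not a cut vertex. No other vertex is a cut vertex either.

A, G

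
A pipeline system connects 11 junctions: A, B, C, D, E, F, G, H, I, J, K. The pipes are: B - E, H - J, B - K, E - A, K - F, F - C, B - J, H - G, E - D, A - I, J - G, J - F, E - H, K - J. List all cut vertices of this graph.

Removing A increases the component count from 1 to 2, so A is a cut vertex.
Removing E increases the component count from 1 to 3, so E is a cut vertex.
Removing F increases the component count from 1 to 2, so F is a cut vertex.
By contrast removing C leaves 1 component; it is not a cut vertex. No other vertex is a cut vertex either.

A, E, F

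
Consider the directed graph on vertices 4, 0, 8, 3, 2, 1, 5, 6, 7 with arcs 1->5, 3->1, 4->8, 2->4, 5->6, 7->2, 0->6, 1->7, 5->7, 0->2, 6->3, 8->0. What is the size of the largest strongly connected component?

9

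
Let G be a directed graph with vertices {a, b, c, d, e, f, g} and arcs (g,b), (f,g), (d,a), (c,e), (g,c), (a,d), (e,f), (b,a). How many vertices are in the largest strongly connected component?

{c, e, f, g} are all mutually reachable — one SCC of size 4.
{a, d} are all mutually reachable — one SCC of size 2.
{b} is an SCC by itself.
The largest has 4 vertices.

4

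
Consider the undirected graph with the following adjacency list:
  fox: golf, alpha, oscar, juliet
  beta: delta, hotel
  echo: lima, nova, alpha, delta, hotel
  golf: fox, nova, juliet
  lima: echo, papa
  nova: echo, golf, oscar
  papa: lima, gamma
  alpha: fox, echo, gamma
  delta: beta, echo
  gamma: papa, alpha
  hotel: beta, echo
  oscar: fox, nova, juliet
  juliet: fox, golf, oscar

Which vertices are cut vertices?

Removing echo increases the component count from 1 to 2, so echo is a cut vertex.
By contrast removing nova leaves 1 component; it is not a cut vertex. No other vertex is a cut vertex either.

echo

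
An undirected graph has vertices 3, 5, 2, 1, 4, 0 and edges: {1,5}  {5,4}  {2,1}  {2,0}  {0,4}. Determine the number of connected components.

2

3 is isolated — a component by itself.
Starting from 0 we can reach 0, 1, 2, 4, 5. That is one component of size 5.
Total: 2 components.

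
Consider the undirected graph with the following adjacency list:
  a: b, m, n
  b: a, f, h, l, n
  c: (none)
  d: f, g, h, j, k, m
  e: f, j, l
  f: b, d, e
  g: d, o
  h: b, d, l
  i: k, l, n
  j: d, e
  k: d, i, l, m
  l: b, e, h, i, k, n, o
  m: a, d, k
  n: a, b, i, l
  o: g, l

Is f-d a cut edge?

No

After removing f-d, the path f-b-h-d still connects them, so the edge is not a bridge.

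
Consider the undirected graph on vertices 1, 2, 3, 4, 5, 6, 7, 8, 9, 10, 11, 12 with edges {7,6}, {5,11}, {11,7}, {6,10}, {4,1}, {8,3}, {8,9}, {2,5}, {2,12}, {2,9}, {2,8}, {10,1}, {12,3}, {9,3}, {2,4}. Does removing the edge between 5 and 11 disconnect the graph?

No

After removing 5–11, the path 5-2-4-1-10-6-7-11 still connects them, so the edge is not a bridge.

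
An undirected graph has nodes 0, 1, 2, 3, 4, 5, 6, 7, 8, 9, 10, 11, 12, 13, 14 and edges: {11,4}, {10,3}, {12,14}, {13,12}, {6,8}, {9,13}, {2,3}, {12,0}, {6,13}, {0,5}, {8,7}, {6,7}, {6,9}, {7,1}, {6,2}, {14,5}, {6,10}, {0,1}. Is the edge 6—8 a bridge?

No

After removing 6—8, the path 6-7-8 still connects them, so the edge is not a bridge.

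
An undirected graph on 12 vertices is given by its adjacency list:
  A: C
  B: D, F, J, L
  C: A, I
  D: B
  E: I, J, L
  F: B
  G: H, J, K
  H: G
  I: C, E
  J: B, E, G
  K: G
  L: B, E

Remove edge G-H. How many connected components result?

Before removal there is 1 component.
G-H is a bridge — removing it separates G's side from H's side.
After removal: 2 components.

2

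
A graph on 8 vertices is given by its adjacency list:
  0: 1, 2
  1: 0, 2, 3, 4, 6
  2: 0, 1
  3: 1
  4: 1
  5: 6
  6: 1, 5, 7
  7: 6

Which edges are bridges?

The edges on the cycle 1-2-0-1 are not bridges since each lies on that cycle.
But removing 1-3 disconnects 1 from 3; removing 6-5 disconnects 6 from 5; removing 1-6 disconnects 1 from 6; removing 1-4 disconnects 1 from 4 — these are bridges.
In total 5 edges are bridges.

1-3, 1-4, 1-6, 5-6, 6-7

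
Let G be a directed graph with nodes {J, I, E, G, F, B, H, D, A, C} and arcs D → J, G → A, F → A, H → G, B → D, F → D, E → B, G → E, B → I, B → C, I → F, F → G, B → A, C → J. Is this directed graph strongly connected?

No

There is no directed path from F to H, so the graph is not strongly connected.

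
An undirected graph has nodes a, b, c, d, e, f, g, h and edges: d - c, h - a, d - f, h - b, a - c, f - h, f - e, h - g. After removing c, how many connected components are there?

1

With c gone, the remaining components are: {a, b, d, e, f, g, h}.
That is 1 component.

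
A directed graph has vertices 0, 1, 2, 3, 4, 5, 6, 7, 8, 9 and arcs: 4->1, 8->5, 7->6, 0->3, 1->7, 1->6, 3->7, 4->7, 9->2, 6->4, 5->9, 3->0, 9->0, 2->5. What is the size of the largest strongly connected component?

4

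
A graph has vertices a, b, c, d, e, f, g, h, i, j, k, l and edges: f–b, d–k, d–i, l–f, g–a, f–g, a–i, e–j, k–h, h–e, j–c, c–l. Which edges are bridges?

b-f

The edges on the cycle d-k-h-e-j-c-l-f-g-a-i-d are not bridges since each lies on that cycle.
But removing b–f disconnects b from f — this is a bridge.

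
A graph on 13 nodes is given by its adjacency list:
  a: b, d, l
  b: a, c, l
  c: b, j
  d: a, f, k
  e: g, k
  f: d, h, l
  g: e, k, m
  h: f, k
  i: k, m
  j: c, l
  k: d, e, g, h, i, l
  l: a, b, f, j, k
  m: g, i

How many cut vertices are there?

1

Removing k increases the component count from 1 to 2, so k is a cut vertex.
By contrast removing l leaves 1 component; it is not a cut vertex. No other vertex is a cut vertex either.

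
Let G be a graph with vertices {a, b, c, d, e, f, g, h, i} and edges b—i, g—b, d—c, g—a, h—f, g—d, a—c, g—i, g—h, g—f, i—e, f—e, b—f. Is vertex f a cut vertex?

Deleting f leaves 1 component (was 1) (its neighbors b, e, g, h remain connected to each other), so f is not a cut vertex.

No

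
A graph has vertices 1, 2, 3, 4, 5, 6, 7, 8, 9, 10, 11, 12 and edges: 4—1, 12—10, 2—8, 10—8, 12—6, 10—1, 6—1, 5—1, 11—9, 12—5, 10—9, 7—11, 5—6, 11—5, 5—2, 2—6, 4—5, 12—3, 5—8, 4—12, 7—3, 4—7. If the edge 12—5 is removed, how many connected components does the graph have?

12 and 5 are still connected via 12-4-5, so the component count stays at 1.

1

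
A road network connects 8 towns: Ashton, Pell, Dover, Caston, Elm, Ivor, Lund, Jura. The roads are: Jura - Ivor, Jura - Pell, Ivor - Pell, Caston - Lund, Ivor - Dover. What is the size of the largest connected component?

4

Ashton is isolated — a component by itself.
Elm is isolated — a component by itself.
Starting from Lund we can reach Lund, Caston. That is one component of size 2.
Starting from Ivor we can reach Ivor, Jura, Pell, Dover. That is one component of size 4.
The largest has 4 vertices.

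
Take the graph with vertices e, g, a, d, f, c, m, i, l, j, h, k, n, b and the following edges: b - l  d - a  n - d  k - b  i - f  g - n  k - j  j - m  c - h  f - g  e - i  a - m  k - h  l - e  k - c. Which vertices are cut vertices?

k

Removing k increases the component count from 1 to 2, so k is a cut vertex.
By contrast removing e leaves 1 component; it is not a cut vertex. No other vertex is a cut vertex either.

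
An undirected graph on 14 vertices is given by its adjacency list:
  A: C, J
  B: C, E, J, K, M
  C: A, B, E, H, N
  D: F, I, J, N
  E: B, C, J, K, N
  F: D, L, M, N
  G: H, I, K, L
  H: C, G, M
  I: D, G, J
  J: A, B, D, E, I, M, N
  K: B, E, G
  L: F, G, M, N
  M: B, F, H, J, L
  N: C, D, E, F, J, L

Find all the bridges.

none

The edges on the cycle N-D-I-G-L-N are not bridges since each lies on that cycle.
Every edge lies on some cycle, so there are no bridges.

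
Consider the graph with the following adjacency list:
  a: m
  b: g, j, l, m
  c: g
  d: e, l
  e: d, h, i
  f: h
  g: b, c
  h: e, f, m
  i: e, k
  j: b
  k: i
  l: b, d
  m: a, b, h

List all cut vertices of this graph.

Removing b increases the component count from 1 to 3, so b is a cut vertex.
Removing e increases the component count from 1 to 2, so e is a cut vertex.
Removing g increases the component count from 1 to 2, so g is a cut vertex.
Likewise h, i, m are cut vertices.
By contrast removing l leaves 1 component; it is not a cut vertex. No other vertex is a cut vertex either.

b, e, g, h, i, m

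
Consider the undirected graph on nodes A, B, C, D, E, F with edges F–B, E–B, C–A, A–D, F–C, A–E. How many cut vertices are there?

1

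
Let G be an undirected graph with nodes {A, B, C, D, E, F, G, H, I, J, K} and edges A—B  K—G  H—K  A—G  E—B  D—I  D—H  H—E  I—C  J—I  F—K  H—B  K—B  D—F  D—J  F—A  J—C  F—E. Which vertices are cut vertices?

Removing D increases the component count from 1 to 2, so D is a cut vertex.
By contrast removing F leaves 1 component; it is not a cut vertex. No other vertex is a cut vertex either.

D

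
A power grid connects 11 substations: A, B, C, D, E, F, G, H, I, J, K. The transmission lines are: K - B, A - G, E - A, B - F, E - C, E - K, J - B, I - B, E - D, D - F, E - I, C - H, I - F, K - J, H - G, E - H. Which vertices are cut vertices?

E

Removing E increases the component count from 1 to 2, so E is a cut vertex.
By contrast removing J leaves 1 component; it is not a cut vertex. No other vertex is a cut vertex either.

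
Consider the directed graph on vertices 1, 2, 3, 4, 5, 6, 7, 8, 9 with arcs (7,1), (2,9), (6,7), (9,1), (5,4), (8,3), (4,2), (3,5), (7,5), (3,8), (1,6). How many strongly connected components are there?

2

{1, 2, 4, 5, 6, 7, 9} are all mutually reachable — one SCC of size 7.
{3, 8} are all mutually reachable — one SCC of size 2.
That gives 2 strongly connected components.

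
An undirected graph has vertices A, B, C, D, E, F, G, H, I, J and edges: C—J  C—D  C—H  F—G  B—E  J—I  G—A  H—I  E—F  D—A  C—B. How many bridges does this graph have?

0

The edges on the cycle C-J-I-H-C are not bridges since each lies on that cycle.
Every edge lies on some cycle, so there are no bridges.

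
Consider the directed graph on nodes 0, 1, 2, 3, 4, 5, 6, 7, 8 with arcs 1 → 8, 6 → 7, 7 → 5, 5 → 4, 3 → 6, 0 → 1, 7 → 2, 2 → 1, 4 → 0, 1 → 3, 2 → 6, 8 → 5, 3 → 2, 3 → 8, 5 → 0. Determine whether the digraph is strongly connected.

From 8 we can reach every vertex (0, 1, 2, 3, 4, 5, 6, 7, 8), and every vertex can reach 8 (0, 1, 2, 3, 4, 5, 6, 7, 8). So the whole graph is one strongly connected component.

Yes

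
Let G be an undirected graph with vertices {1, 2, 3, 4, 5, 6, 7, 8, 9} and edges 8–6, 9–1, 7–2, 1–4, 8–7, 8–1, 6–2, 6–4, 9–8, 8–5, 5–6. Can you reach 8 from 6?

Yes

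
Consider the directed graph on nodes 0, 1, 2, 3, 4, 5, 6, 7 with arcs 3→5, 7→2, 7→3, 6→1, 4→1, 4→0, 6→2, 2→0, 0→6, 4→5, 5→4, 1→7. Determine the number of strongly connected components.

1

{0, 1, 2, 3, 4, 5, 6, 7} are all mutually reachable — one SCC of size 8.
That gives 1 strongly connected component.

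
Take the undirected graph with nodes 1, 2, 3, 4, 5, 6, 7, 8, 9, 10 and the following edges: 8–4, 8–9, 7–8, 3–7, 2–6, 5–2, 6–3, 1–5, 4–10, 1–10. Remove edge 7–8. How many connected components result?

1

7 and 8 are still connected via 7-3-6-2-5-1-10-4-8, so the component count stays at 1.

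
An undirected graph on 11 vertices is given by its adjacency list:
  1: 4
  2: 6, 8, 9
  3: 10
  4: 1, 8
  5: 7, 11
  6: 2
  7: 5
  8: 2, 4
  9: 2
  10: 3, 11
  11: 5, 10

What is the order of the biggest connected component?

6

Starting from 3 we can reach 3, 5, 7, 10, 11. That is one component of size 5.
Starting from 1 we can reach 1, 2, 4, 6, 8, 9. That is one component of size 6.
The largest has 6 vertices.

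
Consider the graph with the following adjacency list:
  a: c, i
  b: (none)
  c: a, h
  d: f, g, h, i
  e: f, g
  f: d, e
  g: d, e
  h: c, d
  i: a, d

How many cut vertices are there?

1

Removing d increases the component count from 2 to 3, so d is a cut vertex.
By contrast removing f leaves 2 components; it is not a cut vertex. No other vertex is a cut vertex either.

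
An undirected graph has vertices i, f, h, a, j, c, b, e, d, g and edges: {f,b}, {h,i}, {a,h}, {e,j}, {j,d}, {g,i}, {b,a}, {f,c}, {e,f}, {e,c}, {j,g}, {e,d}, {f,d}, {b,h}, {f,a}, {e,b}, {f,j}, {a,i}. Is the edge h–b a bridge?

After removing h–b, the path h-a-b still connects them, so the edge is not a bridge.

No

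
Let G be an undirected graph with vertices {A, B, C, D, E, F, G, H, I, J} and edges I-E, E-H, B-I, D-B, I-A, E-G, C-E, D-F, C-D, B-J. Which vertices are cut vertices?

B, D, E, I

Removing B increases the component count from 1 to 2, so B is a cut vertex.
Removing D increases the component count from 1 to 2, so D is a cut vertex.
Removing E increases the component count from 1 to 3, so E is a cut vertex.
Likewise I is a cut vertex.
By contrast removing C leaves 1 component; it is not a cut vertex. No other vertex is a cut vertex either.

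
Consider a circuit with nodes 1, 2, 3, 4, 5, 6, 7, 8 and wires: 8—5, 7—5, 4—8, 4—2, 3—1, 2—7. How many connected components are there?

3

6 is isolated — a component by itself.
Starting from 1 we can reach 1, 3. That is one component of size 2.
Starting from 2 we can reach 2, 4, 5, 7, 8. That is one component of size 5.
Total: 3 components.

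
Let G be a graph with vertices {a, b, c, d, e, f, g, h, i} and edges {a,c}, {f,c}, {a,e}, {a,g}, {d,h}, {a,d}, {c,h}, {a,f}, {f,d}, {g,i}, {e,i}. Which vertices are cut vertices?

a

Removing a increases the component count from 2 to 3, so a is a cut vertex.
By contrast removing h leaves 2 components; it is not a cut vertex. No other vertex is a cut vertex either.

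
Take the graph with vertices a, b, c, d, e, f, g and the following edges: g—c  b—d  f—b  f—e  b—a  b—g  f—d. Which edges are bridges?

The edges on the cycle f-b-d-f are not bridges since each lies on that cycle.
But removing b—a disconnects b from a; removing b—g disconnects b from g; removing g—c disconnects g from c; removing f—e disconnects f from e — these are bridges.

a-b, b-g, c-g, e-f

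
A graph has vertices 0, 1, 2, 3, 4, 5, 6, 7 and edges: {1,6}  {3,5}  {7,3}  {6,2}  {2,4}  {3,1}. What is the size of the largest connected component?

7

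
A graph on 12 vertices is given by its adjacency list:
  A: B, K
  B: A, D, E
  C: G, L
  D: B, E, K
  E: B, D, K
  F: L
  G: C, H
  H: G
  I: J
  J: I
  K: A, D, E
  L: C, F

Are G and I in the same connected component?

No

The component containing G is {C, F, G, H, L}, and I is not in it.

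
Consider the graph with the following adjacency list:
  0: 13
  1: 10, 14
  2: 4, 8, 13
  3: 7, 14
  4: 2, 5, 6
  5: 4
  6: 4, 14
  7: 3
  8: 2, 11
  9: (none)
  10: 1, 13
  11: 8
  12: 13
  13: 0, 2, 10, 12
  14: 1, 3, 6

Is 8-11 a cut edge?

Removing 8-11 leaves no path between 8 and 11: the component count goes from 2 to 3. So it is a bridge.

Yes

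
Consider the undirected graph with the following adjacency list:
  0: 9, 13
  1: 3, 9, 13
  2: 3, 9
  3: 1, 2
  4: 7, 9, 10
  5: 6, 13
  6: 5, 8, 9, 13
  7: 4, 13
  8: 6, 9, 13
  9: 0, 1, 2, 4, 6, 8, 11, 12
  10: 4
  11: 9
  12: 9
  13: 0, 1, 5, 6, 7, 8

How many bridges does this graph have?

The edges on the cycle 9-0-13-1-9 are not bridges since each lies on that cycle.
But removing 4-10 disconnects 4 from 10; removing 11-9 disconnects 11 from 9; removing 9-12 disconnects 9 from 12 — these are bridges.
That makes 3 bridges.

3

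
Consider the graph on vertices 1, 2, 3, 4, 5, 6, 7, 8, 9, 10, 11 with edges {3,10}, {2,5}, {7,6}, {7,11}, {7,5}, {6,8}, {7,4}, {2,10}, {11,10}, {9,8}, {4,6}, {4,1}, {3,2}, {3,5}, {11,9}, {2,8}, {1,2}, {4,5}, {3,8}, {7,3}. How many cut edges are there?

0

The edges on the cycle 7-11-9-8-3-7 are not bridges since each lies on that cycle.
Every edge lies on some cycle, so there are no bridges.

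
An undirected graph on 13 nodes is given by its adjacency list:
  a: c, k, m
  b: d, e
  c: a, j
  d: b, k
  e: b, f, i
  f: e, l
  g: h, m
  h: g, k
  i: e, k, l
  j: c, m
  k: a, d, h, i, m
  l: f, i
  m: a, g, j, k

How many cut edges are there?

0

The edges on the cycle k-a-c-j-m-k are not bridges since each lies on that cycle.
Every edge lies on some cycle, so there are no bridges.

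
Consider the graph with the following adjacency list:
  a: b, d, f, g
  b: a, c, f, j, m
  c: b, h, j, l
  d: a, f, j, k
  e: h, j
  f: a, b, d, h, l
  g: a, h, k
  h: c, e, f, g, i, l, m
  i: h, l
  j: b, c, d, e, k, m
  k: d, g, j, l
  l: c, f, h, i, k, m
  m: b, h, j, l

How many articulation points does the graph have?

0

Removing b, for instance, still leaves 1 component. No single vertex removal increases the component count — the graph has no articulation points.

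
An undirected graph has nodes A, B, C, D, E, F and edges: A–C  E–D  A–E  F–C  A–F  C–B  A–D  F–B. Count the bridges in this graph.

The edges on the cycle A-E-D-A are not bridges since each lies on that cycle.
Every edge lies on some cycle, so there are no bridges.

0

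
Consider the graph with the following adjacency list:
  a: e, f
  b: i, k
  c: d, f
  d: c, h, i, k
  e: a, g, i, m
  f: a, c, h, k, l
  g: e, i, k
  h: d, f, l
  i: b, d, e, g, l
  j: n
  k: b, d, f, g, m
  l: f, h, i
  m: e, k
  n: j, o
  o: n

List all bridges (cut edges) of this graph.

j-n, n-o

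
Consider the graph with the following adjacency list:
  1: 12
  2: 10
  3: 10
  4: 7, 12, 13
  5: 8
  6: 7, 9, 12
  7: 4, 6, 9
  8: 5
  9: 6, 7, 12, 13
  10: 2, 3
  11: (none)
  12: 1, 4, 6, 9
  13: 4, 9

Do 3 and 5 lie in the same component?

No

The component containing 3 is {2, 3, 10}, and 5 is not in it.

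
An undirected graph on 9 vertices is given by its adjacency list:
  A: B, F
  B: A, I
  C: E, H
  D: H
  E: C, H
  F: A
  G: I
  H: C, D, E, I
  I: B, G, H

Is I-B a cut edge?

Removing I-B leaves no path between I and B: the component count goes from 1 to 2. So it is a bridge.

Yes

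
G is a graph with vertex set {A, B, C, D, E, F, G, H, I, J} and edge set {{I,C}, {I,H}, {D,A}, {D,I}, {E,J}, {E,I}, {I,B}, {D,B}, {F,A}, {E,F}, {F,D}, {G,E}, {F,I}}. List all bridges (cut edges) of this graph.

C-I, E-G, E-J, H-I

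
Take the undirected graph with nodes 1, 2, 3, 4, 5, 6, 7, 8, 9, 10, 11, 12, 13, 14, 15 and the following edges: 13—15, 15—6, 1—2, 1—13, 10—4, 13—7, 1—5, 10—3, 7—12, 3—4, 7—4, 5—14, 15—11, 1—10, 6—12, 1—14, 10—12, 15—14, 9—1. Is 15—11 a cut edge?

Removing 15—11 leaves no path between 15 and 11: the component count goes from 2 to 3. So it is a bridge.

Yes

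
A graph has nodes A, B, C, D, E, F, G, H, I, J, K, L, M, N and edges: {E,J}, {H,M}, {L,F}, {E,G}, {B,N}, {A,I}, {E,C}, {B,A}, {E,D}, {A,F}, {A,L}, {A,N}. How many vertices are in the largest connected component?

K is isolated — a component by itself.
Starting from H we can reach H, M. That is one component of size 2.
Starting from C we can reach C, D, E, G, J. That is one component of size 5.
Starting from A we can reach A, B, F, I, L, N. That is one component of size 6.
The largest has 6 vertices.

6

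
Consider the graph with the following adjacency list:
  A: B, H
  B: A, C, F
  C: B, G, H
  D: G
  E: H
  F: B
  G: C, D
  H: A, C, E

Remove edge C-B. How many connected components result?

C and B are still connected via C-H-A-B, so the component count stays at 1.

1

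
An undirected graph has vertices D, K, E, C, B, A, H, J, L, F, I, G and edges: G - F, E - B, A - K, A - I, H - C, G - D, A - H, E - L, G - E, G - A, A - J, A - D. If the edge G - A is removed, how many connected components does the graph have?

1

G and A are still connected via G-D-A, so the component count stays at 1.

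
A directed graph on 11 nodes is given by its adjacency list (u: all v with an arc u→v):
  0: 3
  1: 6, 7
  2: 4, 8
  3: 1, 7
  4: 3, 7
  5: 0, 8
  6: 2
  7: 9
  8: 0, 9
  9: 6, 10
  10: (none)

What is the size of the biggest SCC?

9

{0, 1, 2, 3, 4, 6, 7, 8, 9} are all mutually reachable — one SCC of size 9.
{5} is an SCC by itself.
{10} is an SCC by itself.
The largest has 9 vertices.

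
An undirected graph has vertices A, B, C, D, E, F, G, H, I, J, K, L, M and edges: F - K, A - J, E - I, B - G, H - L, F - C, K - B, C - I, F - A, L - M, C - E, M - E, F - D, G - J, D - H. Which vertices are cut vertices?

Removing F increases the component count from 1 to 2, so F is a cut vertex.
By contrast removing J leaves 1 component; it is not a cut vertex. No other vertex is a cut vertex either.

F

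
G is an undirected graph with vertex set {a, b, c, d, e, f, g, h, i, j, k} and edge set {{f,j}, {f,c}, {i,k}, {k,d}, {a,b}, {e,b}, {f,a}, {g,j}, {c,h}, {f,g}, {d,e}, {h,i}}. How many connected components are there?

1

Starting from a we can reach a, b, c, d, e, f, g, h, i, j, k. That is one component of size 11.
Total: 1 component.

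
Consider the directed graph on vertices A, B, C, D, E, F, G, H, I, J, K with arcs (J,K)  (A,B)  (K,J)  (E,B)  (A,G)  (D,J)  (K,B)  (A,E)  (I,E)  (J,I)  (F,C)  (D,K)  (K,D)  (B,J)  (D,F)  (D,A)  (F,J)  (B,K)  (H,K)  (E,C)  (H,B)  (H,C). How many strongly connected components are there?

4

{A, B, D, E, F, I, J, K} are all mutually reachable — one SCC of size 8.
{G} is an SCC by itself.
{H} is an SCC by itself.
{C} is an SCC by itself.
That gives 4 strongly connected components.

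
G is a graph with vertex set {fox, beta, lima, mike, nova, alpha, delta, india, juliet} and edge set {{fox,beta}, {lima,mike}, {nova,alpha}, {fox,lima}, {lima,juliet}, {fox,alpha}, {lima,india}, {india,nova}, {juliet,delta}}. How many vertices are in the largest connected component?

9

Starting from fox we can reach fox, beta, lima, mike, nova, alpha, delta, india, juliet. That is one component of size 9.
The largest has 9 vertices.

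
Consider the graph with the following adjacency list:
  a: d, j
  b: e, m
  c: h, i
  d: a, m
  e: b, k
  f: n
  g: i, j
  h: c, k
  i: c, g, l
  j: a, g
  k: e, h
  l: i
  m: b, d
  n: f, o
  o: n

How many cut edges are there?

The edges on the cycle m-b-e-k-h-c-i-g-j-a-d-m are not bridges since each lies on that cycle.
But removing n-f disconnects n from f; removing o-n disconnects o from n; removing l-i disconnects l from i — these are bridges.
That makes 3 bridges.

3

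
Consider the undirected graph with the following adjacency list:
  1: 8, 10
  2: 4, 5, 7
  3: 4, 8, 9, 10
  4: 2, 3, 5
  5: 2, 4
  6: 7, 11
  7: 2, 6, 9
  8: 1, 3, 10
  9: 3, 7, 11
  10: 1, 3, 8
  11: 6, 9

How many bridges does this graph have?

The edges on the cycle 9-11-6-7-9 are not bridges since each lies on that cycle.
Every edge lies on some cycle, so there are no bridges.

0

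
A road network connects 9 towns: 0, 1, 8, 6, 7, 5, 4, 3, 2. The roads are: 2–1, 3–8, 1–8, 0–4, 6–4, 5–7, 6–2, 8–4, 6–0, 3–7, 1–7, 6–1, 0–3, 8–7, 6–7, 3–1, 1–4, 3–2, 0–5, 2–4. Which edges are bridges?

none

The edges on the cycle 6-0-3-2-6 are not bridges since each lies on that cycle.
Every edge lies on some cycle, so there are no bridges.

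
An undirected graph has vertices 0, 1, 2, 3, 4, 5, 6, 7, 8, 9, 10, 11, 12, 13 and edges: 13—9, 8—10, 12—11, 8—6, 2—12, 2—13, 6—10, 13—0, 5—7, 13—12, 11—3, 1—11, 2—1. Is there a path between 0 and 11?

From 0 we can reach 0, 1, 2, 3, 9, 11, 12, 13, which includes 11.

Yes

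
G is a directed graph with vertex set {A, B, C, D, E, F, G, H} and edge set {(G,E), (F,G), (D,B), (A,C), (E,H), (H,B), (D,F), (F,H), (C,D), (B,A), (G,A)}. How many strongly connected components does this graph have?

{A, B, C, D, E, F, G, H} are all mutually reachable — one SCC of size 8.
That gives 1 strongly connected component.

1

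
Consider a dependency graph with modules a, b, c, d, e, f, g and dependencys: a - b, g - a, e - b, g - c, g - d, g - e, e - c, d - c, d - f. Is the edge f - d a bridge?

Removing f - d leaves no path between f and d: the component count goes from 1 to 2. So it is a bridge.

Yes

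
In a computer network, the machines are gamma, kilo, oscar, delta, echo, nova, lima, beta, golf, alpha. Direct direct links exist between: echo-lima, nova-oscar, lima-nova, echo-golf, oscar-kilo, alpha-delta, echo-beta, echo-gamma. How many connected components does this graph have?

2

Starting from alpha we can reach alpha, delta. That is one component of size 2.
Starting from beta we can reach beta, echo, golf, kilo, lima, nova, gamma, oscar. That is one component of size 8.
Total: 2 components.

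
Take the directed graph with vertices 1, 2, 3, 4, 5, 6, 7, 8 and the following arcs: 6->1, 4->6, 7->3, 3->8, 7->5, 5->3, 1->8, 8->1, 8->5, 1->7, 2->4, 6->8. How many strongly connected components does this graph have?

4

{1, 3, 5, 7, 8} are all mutually reachable — one SCC of size 5.
{6} is an SCC by itself.
{4} is an SCC by itself.
{2} is an SCC by itself.
That gives 4 strongly connected components.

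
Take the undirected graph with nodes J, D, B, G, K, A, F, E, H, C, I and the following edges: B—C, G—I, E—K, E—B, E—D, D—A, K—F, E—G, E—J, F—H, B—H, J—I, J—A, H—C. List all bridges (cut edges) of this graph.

none

The edges on the cycle E-K-F-H-C-B-E are not bridges since each lies on that cycle.
Every edge lies on some cycle, so there are no bridges.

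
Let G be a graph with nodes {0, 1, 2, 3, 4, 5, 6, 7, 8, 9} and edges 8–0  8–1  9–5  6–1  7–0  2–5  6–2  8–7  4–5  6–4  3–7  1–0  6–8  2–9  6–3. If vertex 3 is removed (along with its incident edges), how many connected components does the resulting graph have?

1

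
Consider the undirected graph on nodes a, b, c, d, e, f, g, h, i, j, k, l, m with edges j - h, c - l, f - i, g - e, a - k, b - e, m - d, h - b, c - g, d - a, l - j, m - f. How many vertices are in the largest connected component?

7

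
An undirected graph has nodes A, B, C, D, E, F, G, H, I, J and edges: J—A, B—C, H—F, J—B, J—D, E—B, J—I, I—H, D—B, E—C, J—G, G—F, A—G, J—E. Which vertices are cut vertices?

Removing J increases the component count from 1 to 2, so J is a cut vertex.
By contrast removing G leaves 1 component; it is not a cut vertex. No other vertex is a cut vertex either.

J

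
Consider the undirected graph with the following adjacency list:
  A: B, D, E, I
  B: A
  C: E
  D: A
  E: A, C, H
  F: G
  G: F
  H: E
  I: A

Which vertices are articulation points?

A, E

Removing A increases the component count from 2 to 5, so A is a cut vertex.
Removing E increases the component count from 2 to 4, so E is a cut vertex.
By contrast removing D leaves 2 components; it is not a cut vertex. No other vertex is a cut vertex either.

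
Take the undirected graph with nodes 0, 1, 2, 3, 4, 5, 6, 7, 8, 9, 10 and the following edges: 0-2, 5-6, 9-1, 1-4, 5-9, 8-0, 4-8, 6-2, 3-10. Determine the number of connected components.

3

7 is isolated — a component by itself.
Starting from 3 we can reach 3, 10. That is one component of size 2.
Starting from 0 we can reach 0, 1, 2, 4, 5, 6, 8, 9. That is one component of size 8.
Total: 3 components.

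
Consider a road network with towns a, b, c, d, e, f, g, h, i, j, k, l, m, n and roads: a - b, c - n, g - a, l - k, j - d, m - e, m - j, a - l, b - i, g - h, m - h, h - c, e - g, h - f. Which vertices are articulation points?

a, b, c, g, h, j, l, m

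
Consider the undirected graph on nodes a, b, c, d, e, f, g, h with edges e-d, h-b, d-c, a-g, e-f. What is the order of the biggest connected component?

4

Starting from b we can reach b, h. That is one component of size 2.
Starting from a we can reach a, g. That is one component of size 2.
Starting from c we can reach c, d, e, f. That is one component of size 4.
The largest has 4 vertices.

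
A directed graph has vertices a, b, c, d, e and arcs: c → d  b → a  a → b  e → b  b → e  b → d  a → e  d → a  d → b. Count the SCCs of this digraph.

2

{a, b, d, e} are all mutually reachable — one SCC of size 4.
{c} is an SCC by itself.
That gives 2 strongly connected components.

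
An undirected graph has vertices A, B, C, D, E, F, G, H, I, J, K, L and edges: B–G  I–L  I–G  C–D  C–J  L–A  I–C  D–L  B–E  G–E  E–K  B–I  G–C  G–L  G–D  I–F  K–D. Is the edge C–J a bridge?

Removing C–J leaves no path between C and J: the component count goes from 2 to 3. So it is a bridge.

Yes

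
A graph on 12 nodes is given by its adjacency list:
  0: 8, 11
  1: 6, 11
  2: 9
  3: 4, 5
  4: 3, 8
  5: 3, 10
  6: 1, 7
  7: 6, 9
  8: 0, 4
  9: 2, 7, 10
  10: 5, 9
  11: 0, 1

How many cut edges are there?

1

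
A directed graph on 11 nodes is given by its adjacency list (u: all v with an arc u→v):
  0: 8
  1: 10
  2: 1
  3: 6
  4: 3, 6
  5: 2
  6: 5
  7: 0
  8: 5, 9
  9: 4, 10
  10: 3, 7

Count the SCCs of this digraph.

1

{0, 1, 2, 3, 4, 5, 6, 7, 8, 9, 10} are all mutually reachable — one SCC of size 11.
That gives 1 strongly connected component.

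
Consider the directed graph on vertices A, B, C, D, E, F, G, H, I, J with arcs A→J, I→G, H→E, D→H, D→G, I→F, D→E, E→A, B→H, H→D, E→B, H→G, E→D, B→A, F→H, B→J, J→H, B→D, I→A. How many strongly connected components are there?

{A, B, D, E, H, J} are all mutually reachable — one SCC of size 6.
{F} is an SCC by itself.
{G} is an SCC by itself.
{I} is an SCC by itself.
{C} is an SCC by itself.
That gives 5 strongly connected components.

5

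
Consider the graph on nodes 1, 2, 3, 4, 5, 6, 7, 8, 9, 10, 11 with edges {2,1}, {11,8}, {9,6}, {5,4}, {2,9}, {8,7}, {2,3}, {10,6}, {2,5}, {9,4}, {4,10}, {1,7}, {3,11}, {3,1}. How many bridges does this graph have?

0

The edges on the cycle 2-5-4-10-6-9-2 are not bridges since each lies on that cycle.
Every edge lies on some cycle, so there are no bridges.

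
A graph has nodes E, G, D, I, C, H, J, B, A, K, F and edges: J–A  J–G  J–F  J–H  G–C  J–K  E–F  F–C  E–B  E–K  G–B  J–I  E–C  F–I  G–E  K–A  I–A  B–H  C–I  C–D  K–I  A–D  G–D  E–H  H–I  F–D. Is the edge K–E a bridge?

No

After removing K–E, the path K-J-G-E still connects them, so the edge is not a bridge.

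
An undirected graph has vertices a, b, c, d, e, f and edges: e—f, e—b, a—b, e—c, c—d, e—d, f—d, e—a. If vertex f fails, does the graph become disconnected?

Deleting f leaves 1 component (was 1) (its neighbors d, e remain connected to each other), so f is not a cut vertex.

No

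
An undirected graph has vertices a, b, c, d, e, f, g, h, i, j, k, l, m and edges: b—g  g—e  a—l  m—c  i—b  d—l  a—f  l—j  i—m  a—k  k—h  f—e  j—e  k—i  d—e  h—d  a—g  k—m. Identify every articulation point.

m

Removing m increases the component count from 1 to 2, so m is a cut vertex.
By contrast removing l leaves 1 component; it is not a cut vertex. No other vertex is a cut vertex either.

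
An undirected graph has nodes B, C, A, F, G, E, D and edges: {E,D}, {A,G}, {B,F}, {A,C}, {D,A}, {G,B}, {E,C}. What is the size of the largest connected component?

Starting from A we can reach A, B, C, D, E, F, G. That is one component of size 7.
The largest has 7 vertices.

7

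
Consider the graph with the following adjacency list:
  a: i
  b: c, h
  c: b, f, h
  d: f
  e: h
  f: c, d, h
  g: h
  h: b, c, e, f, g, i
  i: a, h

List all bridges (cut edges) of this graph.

a-i, d-f, e-h, g-h, h-i

The edges on the cycle h-f-c-b-h are not bridges since each lies on that cycle.
But removing d-f disconnects d from f; removing h-e disconnects h from e; removing h-g disconnects h from g; removing i-h disconnects i from h — these are bridges.
In total 5 edges are bridges.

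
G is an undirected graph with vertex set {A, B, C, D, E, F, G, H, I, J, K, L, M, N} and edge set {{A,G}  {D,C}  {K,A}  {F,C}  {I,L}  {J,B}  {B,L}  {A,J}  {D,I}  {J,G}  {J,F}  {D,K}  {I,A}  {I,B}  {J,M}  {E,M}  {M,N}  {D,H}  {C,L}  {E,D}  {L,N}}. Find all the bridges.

The edges on the cycle D-I-L-C-F-J-A-K-D are not bridges since each lies on that cycle.
But removing H - D disconnects H from D — this is a bridge.

D-H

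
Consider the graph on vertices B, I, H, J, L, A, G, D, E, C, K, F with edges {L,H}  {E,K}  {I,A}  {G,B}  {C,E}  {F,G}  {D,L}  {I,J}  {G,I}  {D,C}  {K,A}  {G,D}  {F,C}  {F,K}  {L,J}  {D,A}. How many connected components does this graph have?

1

Starting from A we can reach A, B, C, D, E, F, G, H, I, J, K, L. That is one component of size 12.
Total: 1 component.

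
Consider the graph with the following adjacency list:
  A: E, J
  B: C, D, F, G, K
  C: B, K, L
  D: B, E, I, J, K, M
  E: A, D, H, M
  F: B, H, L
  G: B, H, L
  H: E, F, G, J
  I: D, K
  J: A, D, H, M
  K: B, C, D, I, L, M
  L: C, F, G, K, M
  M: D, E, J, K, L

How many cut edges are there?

0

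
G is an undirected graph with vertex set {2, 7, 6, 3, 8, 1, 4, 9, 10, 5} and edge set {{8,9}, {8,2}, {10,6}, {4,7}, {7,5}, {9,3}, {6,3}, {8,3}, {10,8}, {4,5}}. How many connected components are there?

3

1 is isolated — a component by itself.
Starting from 4 we can reach 4, 5, 7. That is one component of size 3.
Starting from 2 we can reach 2, 3, 6, 8, 9, 10. That is one component of size 6.
Total: 3 components.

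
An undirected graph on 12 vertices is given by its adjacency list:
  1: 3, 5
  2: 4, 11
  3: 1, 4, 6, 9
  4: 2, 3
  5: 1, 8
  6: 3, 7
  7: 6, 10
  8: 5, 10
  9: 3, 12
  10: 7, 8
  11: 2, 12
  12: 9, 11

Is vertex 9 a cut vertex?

No

Deleting 9 leaves 1 component (was 1) (its neighbors 3, 12 remain connected to each other), so 9 is not a cut vertex.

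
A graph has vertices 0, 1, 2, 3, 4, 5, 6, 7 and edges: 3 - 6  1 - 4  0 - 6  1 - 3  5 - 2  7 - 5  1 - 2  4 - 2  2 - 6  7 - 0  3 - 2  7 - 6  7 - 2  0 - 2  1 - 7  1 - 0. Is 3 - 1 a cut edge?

No

After removing 3 - 1, the path 3-2-1 still connects them, so the edge is not a bridge.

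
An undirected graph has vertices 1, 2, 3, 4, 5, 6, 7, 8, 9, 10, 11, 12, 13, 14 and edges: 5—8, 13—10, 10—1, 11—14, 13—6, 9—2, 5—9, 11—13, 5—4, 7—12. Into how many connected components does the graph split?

4

3 is isolated — a component by itself.
Starting from 7 we can reach 7, 12. That is one component of size 2.
Starting from 2 we can reach 2, 4, 5, 8, 9. That is one component of size 5.
Starting from 1 we can reach 1, 6, 10, 11, 13, 14. That is one component of size 6.
Total: 4 components.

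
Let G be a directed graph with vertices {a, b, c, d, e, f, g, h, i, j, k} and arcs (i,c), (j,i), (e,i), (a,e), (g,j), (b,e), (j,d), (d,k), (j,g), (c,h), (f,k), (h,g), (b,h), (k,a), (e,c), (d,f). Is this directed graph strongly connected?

There is no directed path from c to b, so the graph is not strongly connected.

No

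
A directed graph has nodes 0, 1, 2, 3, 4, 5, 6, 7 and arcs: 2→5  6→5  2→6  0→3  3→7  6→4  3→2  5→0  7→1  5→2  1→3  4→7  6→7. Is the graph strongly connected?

Yes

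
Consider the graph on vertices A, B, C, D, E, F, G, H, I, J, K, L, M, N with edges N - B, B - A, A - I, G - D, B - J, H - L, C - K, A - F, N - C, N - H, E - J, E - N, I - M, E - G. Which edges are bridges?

The edges on the cycle E-N-B-J-E are not bridges since each lies on that cycle.
But removing N - C disconnects N from C; removing N - H disconnects N from H; removing L - H disconnects L from H; removing M - I disconnects M from I — these are bridges.
In total 10 edges are bridges.

A-B, A-F, A-I, C-K, C-N, D-G, E-G, H-L, H-N, I-M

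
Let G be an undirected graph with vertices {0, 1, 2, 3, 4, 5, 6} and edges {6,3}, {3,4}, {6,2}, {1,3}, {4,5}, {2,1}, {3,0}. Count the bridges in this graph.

The edges on the cycle 6-2-1-3-6 are not bridges since each lies on that cycle.
But removing 3–4 disconnects 3 from 4; removing 4–5 disconnects 4 from 5; removing 3–0 disconnects 3 from 0 — these are bridges.
That makes 3 bridges.

3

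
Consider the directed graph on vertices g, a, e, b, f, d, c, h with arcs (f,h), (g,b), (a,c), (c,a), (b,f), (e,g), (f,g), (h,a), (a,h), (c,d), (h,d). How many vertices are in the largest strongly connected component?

{b, f, g} are all mutually reachable — one SCC of size 3.
{a, c, h} are all mutually reachable — one SCC of size 3.
{e} is an SCC by itself.
{d} is an SCC by itself.
The largest has 3 vertices.

3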